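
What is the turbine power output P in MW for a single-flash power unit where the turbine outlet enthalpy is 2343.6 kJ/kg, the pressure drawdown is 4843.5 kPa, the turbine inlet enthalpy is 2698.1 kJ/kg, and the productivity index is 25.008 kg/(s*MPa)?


Step 1: mdot = PI * dP / 1000 = 25.008 * 4843.5 / 1000 = 121.1262 kg/s
Step 2: P = mdot*(h_in - h_out)/1000 = 121.1262*(2698.1 - 2343.6)/1000 = 42.939 MW
P = 42.939 MW


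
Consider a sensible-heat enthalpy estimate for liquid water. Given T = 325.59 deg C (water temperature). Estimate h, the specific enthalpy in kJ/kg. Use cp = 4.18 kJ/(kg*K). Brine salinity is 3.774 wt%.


h = cp * T
h = 4.18 * 325.59
h = 1361.0 kJ/kg


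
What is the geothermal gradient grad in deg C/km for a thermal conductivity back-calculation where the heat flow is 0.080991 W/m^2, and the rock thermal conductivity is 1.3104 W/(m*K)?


grad = q / k * 1000
grad = 0.080991 / 1.3104 * 1000
grad = 61.806 deg C/km


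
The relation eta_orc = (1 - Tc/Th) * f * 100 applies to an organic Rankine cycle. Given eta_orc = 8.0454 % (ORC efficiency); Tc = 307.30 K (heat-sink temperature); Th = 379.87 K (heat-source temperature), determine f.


f = (eta_orc/100) / (1 - Tc/Th)
f = (8.0454/100) / (1 - 307.30/379.87)
f = 0.42114


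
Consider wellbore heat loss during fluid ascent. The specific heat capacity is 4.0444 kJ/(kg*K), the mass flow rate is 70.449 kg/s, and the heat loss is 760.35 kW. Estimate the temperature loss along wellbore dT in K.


dT = Q_loss / (mdot * cp)
dT = 760.35 / (70.449 * 4.0444)
dT = 2.6686 K


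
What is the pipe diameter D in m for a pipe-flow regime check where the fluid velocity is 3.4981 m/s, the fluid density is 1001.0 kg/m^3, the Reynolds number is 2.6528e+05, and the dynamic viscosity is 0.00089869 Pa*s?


D = Re * mu / (rho * vel)
D = 2.6528e+05 * 0.00089869 / (1001.0 * 3.4981)
D = 0.068084 m


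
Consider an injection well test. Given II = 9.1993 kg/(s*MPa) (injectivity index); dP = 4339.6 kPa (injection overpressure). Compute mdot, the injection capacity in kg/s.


mdot = II * dP / 1000
mdot = 9.1993 * 4339.6 / 1000
mdot = 39.921 kg/s


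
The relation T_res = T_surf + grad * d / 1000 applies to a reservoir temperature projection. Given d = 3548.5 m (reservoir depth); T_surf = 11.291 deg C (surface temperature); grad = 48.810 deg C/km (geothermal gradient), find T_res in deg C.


T_res = T_surf + grad * d / 1000
T_res = 11.291 + 48.810 * 3548.5 / 1000
T_res = 184.49 deg C


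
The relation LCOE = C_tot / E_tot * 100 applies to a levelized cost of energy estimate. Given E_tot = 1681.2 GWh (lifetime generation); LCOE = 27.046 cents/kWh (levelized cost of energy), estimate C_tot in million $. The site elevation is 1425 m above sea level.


C_tot = LCOE / 100 * E_tot
C_tot = 27.046 / 100 * 1681.2
C_tot = 454.70 million $


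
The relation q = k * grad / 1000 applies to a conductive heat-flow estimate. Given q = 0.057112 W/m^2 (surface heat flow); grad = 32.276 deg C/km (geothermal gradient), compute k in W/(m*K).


k = q * 1000 / grad
k = 0.057112 * 1000 / 32.276
k = 1.7695 W/(m*K)


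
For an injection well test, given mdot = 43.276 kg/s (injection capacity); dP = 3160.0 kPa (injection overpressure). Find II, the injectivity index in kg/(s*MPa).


II = mdot * 1000 / dP
II = 43.276 * 1000 / 3160.0
II = 13.695 kg/(s*MPa)


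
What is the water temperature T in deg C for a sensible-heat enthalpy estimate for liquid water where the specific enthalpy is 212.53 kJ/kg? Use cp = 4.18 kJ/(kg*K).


T = h / cp
T = 212.53 / 4.18
T = 50.844 deg C


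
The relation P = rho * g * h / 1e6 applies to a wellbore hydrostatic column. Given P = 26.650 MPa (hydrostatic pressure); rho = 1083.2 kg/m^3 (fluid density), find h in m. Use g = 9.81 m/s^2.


h = P * 1e6 / (g * rho)
h = 26.650 * 1e6 / (9.81 * 1083.2)
h = 2508.0 m


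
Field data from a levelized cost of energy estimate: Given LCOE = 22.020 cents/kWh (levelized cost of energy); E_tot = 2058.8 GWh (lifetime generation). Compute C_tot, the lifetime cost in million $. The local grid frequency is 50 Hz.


C_tot = LCOE / 100 * E_tot
C_tot = 22.020 / 100 * 2058.8
C_tot = 453.35 million $


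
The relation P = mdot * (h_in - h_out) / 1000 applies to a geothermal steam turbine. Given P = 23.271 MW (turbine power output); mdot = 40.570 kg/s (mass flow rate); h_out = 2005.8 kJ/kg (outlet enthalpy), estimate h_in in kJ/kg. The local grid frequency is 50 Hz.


h_in = h_out + P * 1000 / mdot
h_in = 2005.8 + 23.271 * 1000 / 40.570
h_in = 2579.4 kJ/kg


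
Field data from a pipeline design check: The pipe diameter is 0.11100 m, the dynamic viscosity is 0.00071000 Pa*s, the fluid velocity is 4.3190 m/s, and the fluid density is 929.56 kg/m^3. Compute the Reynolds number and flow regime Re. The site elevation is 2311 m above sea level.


Step 1: Re = rho*vel*D/mu = 929.56*4.319*0.111/0.00071 = 6.2766e+05
Step 2: Re = 6.2766e+05 > 4000, so flow is turbulent.
Re = 6.2766e+05 (turbulent)


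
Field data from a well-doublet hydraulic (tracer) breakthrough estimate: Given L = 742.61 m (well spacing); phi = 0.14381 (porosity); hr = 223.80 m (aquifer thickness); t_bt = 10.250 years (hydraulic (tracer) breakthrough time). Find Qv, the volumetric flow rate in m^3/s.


Qv = pi*hr*phi*L^2 / (3*t_bt*365.25*86400)
Qv = pi*223.80*0.14381*742.61^2 / (3*10.250*365.25*86400)
Qv = 0.057461 m^3/s


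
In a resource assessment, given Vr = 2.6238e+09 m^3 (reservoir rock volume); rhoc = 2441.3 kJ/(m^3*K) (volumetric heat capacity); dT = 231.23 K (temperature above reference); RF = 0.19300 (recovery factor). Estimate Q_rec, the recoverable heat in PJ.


Step 1: Q_s = Vr*rhoc*dT/1e12 = 2.6238e+09*2441.3*231.23/1e12 = 1481.140 PJ
Step 2: Q_rec = Q_s * RF = 1481.140 * 0.193 = 285.86 PJ
Q_rec = 285.86 PJ


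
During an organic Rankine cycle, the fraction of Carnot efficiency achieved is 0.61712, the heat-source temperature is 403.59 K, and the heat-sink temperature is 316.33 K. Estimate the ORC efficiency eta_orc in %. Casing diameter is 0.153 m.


eta_orc = (1 - Tc/Th) * f * 100
eta_orc = (1 - 316.33/403.59) * 0.61712 * 100
eta_orc = 13.343 %


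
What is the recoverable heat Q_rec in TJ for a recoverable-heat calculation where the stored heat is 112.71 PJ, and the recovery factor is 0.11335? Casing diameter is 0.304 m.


Q_rec = Q_s * RF
Q_rec = 112.71 * 0.11335
Q_rec = 12.77568 PJ
Convert: 12.77568 PJ * 1000.0 = 12776 TJ
Q_rec = 12776 TJ


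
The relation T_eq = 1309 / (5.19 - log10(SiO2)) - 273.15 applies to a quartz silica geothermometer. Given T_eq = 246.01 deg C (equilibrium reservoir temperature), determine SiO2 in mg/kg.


SiO2 = 10^(5.19 - 1309/(T_eq + 273.15))
SiO2 = 10^(5.19 - 1309/(246.01 + 273.15))
SiO2 = 466.25 mg/kg


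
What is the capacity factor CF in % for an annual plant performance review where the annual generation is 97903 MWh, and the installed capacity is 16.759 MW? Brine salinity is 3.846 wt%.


CF = E_a / (cap * 8760) * 100
CF = 97903 / (16.759 * 8760) * 100
CF = 66.687 %


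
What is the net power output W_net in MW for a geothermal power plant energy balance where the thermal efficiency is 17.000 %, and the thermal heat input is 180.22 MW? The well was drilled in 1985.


W_net = eta / 100 * Q_in
W_net = 17.000 / 100 * 180.22
W_net = 30.637 MW


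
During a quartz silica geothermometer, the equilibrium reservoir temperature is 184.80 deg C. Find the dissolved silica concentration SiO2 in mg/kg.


SiO2 = 10^(5.19 - 1309/(T_eq + 273.15))
SiO2 = 10^(5.19 - 1309/(184.80 + 273.15))
SiO2 = 214.59 mg/kg


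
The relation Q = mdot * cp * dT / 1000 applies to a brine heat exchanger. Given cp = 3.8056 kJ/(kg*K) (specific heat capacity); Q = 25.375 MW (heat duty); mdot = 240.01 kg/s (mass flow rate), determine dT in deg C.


dT = Q * 1000 / (mdot * cp)
dT = 25.375 * 1000 / (240.01 * 3.8056)
dT = 27.78136 K
Convert (temperature difference, 1 K = 1 deg C): 27.78136 K = 27.78136 deg C
dT = 27.781 deg C


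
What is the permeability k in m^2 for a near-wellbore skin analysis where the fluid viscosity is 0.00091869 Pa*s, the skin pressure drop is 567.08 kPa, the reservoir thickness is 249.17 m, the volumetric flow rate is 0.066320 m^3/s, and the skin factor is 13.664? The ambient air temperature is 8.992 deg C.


k = S*q*mu / (2*pi*dP_s*1000*hr)
k = 13.664*0.066320*0.00091869 / (2*pi*567.08*1000*249.17)
k = 9.3772e-13 m^2


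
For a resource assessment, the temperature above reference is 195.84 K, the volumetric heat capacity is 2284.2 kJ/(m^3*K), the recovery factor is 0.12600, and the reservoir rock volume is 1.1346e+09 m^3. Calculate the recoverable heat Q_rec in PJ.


Step 1: Q_s = Vr*rhoc*dT/1e12 = 1.1346e+09*2284.2*195.84/1e12 = 507.5494 PJ
Step 2: Q_rec = Q_s * RF = 507.5494 * 0.126 = 63.951 PJ
Q_rec = 63.951 PJ


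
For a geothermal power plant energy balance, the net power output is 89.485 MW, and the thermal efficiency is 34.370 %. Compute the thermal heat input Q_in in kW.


Q_in = W_net / (eta / 100)
Q_in = 89.485 / (34.370 / 100)
Q_in = 260.3579 MW
Convert: 260.3579 MW * 1000.0 = 2.6036e+05 kW
Q_in = 2.6036e+05 kW


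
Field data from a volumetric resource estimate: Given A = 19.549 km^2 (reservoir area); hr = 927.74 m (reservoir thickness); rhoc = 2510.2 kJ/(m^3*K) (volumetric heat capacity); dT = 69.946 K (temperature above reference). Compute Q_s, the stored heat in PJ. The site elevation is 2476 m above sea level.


Step 1: Vr = A*1e6*hr = 19.549*1e6*927.74 = 1.813639e+10 m^3
Step 2: Q_s = Vr*rhoc*dT/1e12 = 1.813639e+10*2510.2*69.946/1e12 = 3184.4 PJ
Q_s = 3184.4 PJ


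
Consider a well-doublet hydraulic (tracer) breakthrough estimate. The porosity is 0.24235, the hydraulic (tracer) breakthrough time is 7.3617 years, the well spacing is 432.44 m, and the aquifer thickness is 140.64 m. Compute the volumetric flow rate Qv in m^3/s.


Qv = pi*hr*phi*L^2 / (3*t_bt*365.25*86400)
Qv = pi*140.64*0.24235*432.44^2 / (3*7.3617*365.25*86400)
Qv = 0.028731 m^3/s


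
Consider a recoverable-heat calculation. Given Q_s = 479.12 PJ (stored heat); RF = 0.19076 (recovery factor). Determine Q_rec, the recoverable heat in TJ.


Q_rec = Q_s * RF
Q_rec = 479.12 * 0.19076
Q_rec = 91.39693 PJ
Convert: 91.39693 PJ * 1000.0 = 91397 TJ
Q_rec = 91397 TJ


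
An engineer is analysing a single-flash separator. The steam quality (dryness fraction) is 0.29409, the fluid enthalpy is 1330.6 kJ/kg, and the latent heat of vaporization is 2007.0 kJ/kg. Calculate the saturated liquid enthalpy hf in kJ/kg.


hf = h - x * hfg
hf = 1330.6 - 0.29409 * 2007.0
hf = 740.36 kJ/kg


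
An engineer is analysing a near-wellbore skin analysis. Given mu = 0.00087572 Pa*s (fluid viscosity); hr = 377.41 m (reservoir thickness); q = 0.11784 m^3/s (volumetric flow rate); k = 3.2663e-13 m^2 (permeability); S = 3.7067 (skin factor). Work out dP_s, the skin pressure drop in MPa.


dP_s = S * q * mu / (2*pi*k*hr) / 1000
dP_s = 3.7067 * 0.11784 * 0.00087572 / (2*pi*3.2663e-13*377.41) / 1000
dP_s = 493.8512 kPa
Convert: 493.8512 kPa * 0.001 = 0.49385 MPa
dP_s = 0.49385 MPa


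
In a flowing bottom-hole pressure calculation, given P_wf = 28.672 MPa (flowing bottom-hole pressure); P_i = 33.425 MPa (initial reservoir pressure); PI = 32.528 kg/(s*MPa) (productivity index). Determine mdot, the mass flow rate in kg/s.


mdot = (P_i - P_wf) * PI
mdot = (33.425 - 28.672) * 32.528
mdot = 154.61 kg/s


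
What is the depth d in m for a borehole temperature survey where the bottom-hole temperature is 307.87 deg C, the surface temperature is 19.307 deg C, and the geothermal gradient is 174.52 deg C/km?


d = (T_d - T_surf) / grad * 1000
d = (307.87 - 19.307) / 174.52 * 1000
d = 1653.5 m


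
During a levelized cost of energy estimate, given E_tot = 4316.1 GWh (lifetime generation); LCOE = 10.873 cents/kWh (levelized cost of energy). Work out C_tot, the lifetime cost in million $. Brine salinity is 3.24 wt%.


C_tot = LCOE / 100 * E_tot
C_tot = 10.873 / 100 * 4316.1
C_tot = 469.29 million $


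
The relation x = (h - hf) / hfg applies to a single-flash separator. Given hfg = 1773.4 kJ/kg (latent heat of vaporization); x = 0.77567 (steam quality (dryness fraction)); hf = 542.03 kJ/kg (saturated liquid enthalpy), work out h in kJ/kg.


h = hf + x * hfg
h = 542.03 + 0.77567 * 1773.4
h = 1917.6 kJ/kg


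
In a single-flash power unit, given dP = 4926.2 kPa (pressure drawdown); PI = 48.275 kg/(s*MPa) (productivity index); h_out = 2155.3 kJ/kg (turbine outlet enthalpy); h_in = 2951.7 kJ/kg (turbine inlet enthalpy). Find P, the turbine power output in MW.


Step 1: mdot = PI * dP / 1000 = 48.275 * 4926.2 / 1000 = 237.8123 kg/s
Step 2: P = mdot*(h_in - h_out)/1000 = 237.8123*(2951.7 - 2155.3)/1000 = 189.39 MW
P = 189.39 MW


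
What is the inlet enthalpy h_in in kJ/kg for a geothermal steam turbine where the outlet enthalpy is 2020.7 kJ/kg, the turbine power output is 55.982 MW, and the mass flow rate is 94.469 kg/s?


h_in = h_out + P * 1000 / mdot
h_in = 2020.7 + 55.982 * 1000 / 94.469
h_in = 2613.3 kJ/kg


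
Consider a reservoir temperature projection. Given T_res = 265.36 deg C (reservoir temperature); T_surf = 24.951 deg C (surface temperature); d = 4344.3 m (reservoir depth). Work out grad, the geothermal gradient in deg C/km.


grad = (T_res - T_surf) / d * 1000
grad = (265.36 - 24.951) / 4344.3 * 1000
grad = 55.339 deg C/km


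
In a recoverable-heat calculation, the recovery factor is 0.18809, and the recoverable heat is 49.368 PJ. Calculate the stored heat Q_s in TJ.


Q_s = Q_rec / RF
Q_s = 49.368 / 0.18809
Q_s = 262.4701 PJ
Convert: 262.4701 PJ * 1000.0 = 2.6247e+05 TJ
Q_s = 2.6247e+05 TJ


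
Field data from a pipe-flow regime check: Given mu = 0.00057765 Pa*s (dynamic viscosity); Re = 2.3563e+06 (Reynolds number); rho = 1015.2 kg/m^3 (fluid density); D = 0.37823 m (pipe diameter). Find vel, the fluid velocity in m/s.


vel = Re * mu / (rho * D)
vel = 2.3563e+06 * 0.00057765 / (1015.2 * 0.37823)
vel = 3.5448 m/s


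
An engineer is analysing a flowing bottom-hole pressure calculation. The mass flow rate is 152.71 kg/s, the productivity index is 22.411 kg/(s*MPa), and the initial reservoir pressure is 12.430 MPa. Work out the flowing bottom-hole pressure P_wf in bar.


P_wf = P_i - mdot / PI
P_wf = 12.430 - 152.71 / 22.411
P_wf = 5.615935 MPa
Convert: 5.615935 MPa * 10.0 = 56.159 bar
P_wf = 56.159 bar


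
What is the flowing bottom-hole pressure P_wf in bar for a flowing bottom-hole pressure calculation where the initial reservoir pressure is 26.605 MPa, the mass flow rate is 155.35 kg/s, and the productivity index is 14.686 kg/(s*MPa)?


P_wf = P_i - mdot / PI
P_wf = 26.605 - 155.35 / 14.686
P_wf = 16.02690 MPa
Convert: 16.02690 MPa * 10.0 = 160.27 bar
P_wf = 160.27 bar


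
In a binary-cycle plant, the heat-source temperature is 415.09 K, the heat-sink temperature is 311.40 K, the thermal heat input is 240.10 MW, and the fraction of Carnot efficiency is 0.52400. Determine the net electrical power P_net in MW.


Step 1: eta = (1 - Tc/Th)*f = (1 - 311.4/415.09)*0.524 = 0.1308959
Step 2: P_net = eta * Q_in = 0.1308959 * 240.1 = 31.428 MW
P_net = 31.428 MW


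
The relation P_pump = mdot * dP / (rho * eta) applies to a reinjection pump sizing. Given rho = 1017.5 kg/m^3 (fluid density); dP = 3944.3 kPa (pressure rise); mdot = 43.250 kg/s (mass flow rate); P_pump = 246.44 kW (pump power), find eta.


eta = mdot * dP / (rho * P_pump)
eta = 43.250 * 3944.3 / (1017.5 * 246.44)
eta = 0.68032


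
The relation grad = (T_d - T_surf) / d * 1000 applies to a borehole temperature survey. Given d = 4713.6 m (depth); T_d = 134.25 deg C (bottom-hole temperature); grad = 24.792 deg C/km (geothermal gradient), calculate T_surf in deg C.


T_surf = T_d - grad * d / 1000
T_surf = 134.25 - 24.792 * 4713.6 / 1000
T_surf = 17.390 deg C


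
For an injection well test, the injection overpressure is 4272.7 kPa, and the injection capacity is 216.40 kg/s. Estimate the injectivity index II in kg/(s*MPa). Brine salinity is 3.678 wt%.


II = mdot * 1000 / dP
II = 216.40 * 1000 / 4272.7
II = 50.647 kg/(s*MPa)


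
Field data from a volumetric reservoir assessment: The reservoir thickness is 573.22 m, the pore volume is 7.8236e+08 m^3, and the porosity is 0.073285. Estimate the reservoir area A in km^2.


A = Vp / (1e6 * hr * phi)
A = 7.8236e+08 / (1e6 * 573.22 * 0.073285)
A = 18.624 km^2


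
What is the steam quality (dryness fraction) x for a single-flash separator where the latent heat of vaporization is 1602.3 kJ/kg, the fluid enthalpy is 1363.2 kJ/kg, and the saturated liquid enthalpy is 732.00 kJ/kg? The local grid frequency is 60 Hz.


x = (h - hf) / hfg
x = (1363.2 - 732.00) / 1602.3
x = 0.39393


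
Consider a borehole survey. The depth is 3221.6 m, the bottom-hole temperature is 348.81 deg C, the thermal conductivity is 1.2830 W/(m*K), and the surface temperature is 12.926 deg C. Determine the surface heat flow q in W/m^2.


Step 1: grad = (T_d - T_surf)/d * 1000 = (348.81 - 12.926)/3221.6 * 1000 = 104.2600 deg C/km
Step 2: q = k * grad / 1000 = 1.283 * 104.2600 / 1000 = 0.13377 W/m^2
q = 0.13377 W/m^2


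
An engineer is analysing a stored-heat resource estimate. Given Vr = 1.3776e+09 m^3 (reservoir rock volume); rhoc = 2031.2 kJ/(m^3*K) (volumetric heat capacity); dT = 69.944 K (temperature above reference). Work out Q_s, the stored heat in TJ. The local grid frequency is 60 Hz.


Q_s = Vr * rhoc * dT / 1e12
Q_s = 1.3776e+09 * 2031.2 * 69.944 / 1e12
Q_s = 195.7160 PJ
Convert: 195.7160 PJ * 1000.0 = 1.9572e+05 TJ
Q_s = 1.9572e+05 TJ


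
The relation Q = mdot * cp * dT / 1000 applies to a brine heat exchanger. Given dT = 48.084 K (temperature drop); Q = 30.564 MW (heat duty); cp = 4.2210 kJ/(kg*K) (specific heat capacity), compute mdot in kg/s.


mdot = Q * 1000 / (cp * dT)
mdot = 30.564 * 1000 / (4.2210 * 48.084)
mdot = 150.59 kg/s


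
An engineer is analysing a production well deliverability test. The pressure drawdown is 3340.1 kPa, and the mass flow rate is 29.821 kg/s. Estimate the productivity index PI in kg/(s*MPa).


PI = mdot * 1000 / dP
PI = 29.821 * 1000 / 3340.1
PI = 8.9282 kg/(s*MPa)


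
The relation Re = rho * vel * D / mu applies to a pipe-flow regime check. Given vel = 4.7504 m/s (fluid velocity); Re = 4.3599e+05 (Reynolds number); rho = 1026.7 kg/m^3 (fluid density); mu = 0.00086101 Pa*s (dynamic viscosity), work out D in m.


D = Re * mu / (rho * vel)
D = 4.3599e+05 * 0.00086101 / (1026.7 * 4.7504)
D = 0.076968 m


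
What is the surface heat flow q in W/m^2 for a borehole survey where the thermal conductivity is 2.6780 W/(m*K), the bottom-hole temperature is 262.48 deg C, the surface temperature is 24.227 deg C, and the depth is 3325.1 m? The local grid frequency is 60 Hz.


Step 1: grad = (T_d - T_surf)/d * 1000 = (262.48 - 24.227)/3325.1 * 1000 = 71.65288 deg C/km
Step 2: q = k * grad / 1000 = 2.678 * 71.65288 / 1000 = 0.19189 W/m^2
q = 0.19189 W/m^2


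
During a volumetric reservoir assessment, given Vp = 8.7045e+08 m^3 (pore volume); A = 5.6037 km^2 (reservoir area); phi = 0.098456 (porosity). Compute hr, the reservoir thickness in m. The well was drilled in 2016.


hr = Vp / (A * 1e6 * phi)
hr = 8.7045e+08 / (5.6037 * 1e6 * 0.098456)
hr = 1577.7 m


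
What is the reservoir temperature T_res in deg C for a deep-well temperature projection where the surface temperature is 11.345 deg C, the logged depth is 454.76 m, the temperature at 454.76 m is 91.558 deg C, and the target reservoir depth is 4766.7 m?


Step 1: grad = (T_d1 - T_surf)/d1 * 1000 = (91.558 - 11.345)/454.76 * 1000 = 176.3853 deg C/km
Step 2: T_res = T_surf + grad*d2/1000 = 11.345 + 176.3853*4766.7/1000 = 852.12 deg C
T_res = 852.12 deg C


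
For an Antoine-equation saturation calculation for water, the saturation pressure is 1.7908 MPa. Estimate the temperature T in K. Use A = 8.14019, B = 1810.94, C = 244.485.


T = B / (A - log10(P_sat * 760 / 0.101325)) - C
T = 1810.94 / (8.14019 - log10(1.7908 * 760 / 0.101325)) - 244.485
T = 206.8907 deg C
Convert to K: 206.8907 + 273.15 = 480.04 K
T = 480.04 K


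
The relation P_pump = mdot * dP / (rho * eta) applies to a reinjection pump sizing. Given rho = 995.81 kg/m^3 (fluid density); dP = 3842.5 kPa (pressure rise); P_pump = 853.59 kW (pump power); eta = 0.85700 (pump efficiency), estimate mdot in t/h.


mdot = P_pump * rho * eta / dP
mdot = 853.59 * 995.81 * 0.85700 / 3842.5
mdot = 189.5801 kg/s
Convert: 189.5801 kg/s * 3.6 = 682.49 t/h
mdot = 682.49 t/h


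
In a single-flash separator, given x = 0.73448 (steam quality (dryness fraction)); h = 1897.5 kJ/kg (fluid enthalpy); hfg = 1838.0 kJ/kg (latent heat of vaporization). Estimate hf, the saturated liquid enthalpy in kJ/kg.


hf = h - x * hfg
hf = 1897.5 - 0.73448 * 1838.0
hf = 547.53 kJ/kg


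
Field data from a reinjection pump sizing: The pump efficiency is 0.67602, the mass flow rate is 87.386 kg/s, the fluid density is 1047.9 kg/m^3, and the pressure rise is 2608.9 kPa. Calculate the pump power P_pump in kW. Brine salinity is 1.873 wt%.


P_pump = mdot * dP / (rho * eta)
P_pump = 87.386 * 2608.9 / (1047.9 * 0.67602)
P_pump = 321.83 kW


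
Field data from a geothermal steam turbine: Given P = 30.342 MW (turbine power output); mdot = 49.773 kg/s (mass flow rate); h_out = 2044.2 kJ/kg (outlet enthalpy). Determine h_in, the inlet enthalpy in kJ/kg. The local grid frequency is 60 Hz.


h_in = h_out + P * 1000 / mdot
h_in = 2044.2 + 30.342 * 1000 / 49.773
h_in = 2653.8 kJ/kg


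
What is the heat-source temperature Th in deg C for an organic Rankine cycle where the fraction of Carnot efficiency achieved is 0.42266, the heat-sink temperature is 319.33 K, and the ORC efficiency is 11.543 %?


Th = Tc / (1 - (eta_orc/100)/f)
Th = 319.33 / (1 - (11.543/100)/0.42266)
Th = 439.3061 K
Convert to deg C: 439.3061 - 273.15 = 166.16 deg C
Th = 166.16 deg C


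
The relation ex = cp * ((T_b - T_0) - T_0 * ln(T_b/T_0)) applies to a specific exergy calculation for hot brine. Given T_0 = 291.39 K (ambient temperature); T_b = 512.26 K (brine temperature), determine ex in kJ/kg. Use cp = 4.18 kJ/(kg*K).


ex = cp * ((T_b - T_0) - T_0 * ln(T_b/T_0))
ex = 4.18 * ((512.26 - 291.39) - 291.39 * ln(512.26/291.39))
ex = 236.07 kJ/kg


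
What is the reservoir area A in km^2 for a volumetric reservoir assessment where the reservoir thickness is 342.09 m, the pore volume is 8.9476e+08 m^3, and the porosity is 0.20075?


A = Vp / (1e6 * hr * phi)
A = 8.9476e+08 / (1e6 * 342.09 * 0.20075)
A = 13.029 km^2


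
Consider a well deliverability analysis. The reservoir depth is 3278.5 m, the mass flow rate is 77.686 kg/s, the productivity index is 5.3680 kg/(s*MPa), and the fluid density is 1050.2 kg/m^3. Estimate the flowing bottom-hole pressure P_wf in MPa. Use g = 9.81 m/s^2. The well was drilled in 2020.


Step 1: P_i = rho*g*h/1e6 = 1050.2*9.81*3278.5/1e6 = 33.77662 MPa
Step 2: P_wf = P_i - mdot/PI = 33.77662 - 77.686/5.368 = 19.305 MPa
P_wf = 19.305 MPa


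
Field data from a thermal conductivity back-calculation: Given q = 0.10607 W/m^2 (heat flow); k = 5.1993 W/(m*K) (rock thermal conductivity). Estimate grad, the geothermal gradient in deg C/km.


grad = q / k * 1000
grad = 0.10607 / 5.1993 * 1000
grad = 20.401 deg C/km


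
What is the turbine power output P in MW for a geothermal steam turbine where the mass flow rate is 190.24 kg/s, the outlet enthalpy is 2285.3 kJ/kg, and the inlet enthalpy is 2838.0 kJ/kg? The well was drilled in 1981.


P = mdot * (h_in - h_out) / 1000
P = 190.24 * (2838.0 - 2285.3) / 1000
P = 105.15 MW


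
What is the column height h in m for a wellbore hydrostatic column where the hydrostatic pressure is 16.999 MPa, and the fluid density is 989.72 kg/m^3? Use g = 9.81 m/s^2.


h = P * 1e6 / (g * rho)
h = 16.999 * 1e6 / (9.81 * 989.72)
h = 1750.8 m


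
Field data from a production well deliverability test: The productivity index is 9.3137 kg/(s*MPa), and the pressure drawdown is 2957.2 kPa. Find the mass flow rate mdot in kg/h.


mdot = PI * dP / 1000
mdot = 9.3137 * 2957.2 / 1000
mdot = 27.54247 kg/s
Convert: 27.54247 kg/s * 3600.0 = 99153 kg/h
mdot = 99153 kg/h


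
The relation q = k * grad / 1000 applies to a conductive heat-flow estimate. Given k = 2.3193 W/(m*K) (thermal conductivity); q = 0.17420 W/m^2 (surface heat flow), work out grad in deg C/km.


grad = q * 1000 / k
grad = 0.17420 * 1000 / 2.3193
grad = 75.109 deg C/km


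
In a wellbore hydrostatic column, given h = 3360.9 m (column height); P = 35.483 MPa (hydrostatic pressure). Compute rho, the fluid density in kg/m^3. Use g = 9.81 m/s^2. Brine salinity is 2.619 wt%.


rho = P * 1e6 / (g * h)
rho = 35.483 * 1e6 / (9.81 * 3360.9)
rho = 1076.2 kg/m^3


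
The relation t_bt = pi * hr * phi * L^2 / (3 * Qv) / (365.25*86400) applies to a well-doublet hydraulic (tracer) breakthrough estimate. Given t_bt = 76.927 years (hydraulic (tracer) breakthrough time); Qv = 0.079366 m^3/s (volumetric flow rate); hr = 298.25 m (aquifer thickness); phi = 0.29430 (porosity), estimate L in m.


L = sqrt(t_bt*365.25*86400*3*Qv / (pi*hr*phi))
L = sqrt(76.927*365.25*86400*3*0.079366 / (pi*298.25*0.29430))
L = 1447.8 m


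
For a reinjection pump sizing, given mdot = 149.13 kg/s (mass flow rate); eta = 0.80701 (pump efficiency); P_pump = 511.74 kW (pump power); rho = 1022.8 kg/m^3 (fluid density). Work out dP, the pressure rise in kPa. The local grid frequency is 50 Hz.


dP = P_pump * rho * eta / mdot
dP = 511.74 * 1022.8 * 0.80701 / 149.13
dP = 2832.4 kPa


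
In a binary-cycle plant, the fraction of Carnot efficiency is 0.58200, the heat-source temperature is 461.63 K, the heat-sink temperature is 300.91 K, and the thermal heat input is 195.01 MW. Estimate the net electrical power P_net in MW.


Step 1: eta = (1 - Tc/Th)*f = (1 - 300.91/461.63)*0.582 = 0.2026277
Step 2: P_net = eta * Q_in = 0.2026277 * 195.01 = 39.514 MW
P_net = 39.514 MW


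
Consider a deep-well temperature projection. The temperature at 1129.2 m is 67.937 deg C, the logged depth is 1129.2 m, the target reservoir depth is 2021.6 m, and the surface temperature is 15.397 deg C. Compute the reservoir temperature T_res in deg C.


Step 1: grad = (T_d1 - T_surf)/d1 * 1000 = (67.937 - 15.397)/1129.2 * 1000 = 46.52852 deg C/km
Step 2: T_res = T_surf + grad*d2/1000 = 15.397 + 46.52852*2021.6/1000 = 109.46 deg C
T_res = 109.46 deg C


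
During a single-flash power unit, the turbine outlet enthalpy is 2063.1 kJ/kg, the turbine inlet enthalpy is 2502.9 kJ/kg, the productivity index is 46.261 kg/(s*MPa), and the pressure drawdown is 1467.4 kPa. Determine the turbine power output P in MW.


Step 1: mdot = PI * dP / 1000 = 46.261 * 1467.4 / 1000 = 67.88339 kg/s
Step 2: P = mdot*(h_in - h_out)/1000 = 67.88339*(2502.9 - 2063.1)/1000 = 29.855 MW
P = 29.855 MW


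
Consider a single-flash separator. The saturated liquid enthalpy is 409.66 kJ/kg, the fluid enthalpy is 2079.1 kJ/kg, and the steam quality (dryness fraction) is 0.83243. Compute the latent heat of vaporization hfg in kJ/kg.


hfg = (h - hf) / x
hfg = (2079.1 - 409.66) / 0.83243
hfg = 2005.5 kJ/kg


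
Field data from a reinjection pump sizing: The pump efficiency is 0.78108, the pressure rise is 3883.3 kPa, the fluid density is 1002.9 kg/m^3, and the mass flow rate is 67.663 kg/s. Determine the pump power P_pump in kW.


P_pump = mdot * dP / (rho * eta)
P_pump = 67.663 * 3883.3 / (1002.9 * 0.78108)
P_pump = 335.43 kW


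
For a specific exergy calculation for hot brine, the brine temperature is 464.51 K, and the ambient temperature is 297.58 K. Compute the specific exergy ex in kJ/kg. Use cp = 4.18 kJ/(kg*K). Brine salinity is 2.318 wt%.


ex = cp * ((T_b - T_0) - T_0 * ln(T_b/T_0))
ex = 4.18 * ((464.51 - 297.58) - 297.58 * ln(464.51/297.58))
ex = 143.87 kJ/kg


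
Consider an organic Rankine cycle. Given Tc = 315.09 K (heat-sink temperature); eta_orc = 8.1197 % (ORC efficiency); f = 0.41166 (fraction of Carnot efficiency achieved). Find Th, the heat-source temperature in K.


Th = Tc / (1 - (eta_orc/100)/f)
Th = 315.09 / (1 - (8.1197/100)/0.41166)
Th = 392.51 K


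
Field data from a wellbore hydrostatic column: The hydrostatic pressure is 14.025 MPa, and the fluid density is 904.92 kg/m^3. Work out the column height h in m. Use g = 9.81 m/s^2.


h = P * 1e6 / (g * rho)
h = 14.025 * 1e6 / (9.81 * 904.92)
h = 1579.9 m


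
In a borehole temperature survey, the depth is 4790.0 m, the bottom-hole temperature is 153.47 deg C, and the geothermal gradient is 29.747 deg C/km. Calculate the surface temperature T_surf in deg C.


T_surf = T_d - grad * d / 1000
T_surf = 153.47 - 29.747 * 4790.0 / 1000
T_surf = 10.982 deg C


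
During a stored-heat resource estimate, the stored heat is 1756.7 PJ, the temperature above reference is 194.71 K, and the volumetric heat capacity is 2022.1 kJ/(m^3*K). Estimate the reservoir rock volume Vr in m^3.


Vr = Q_s * 1e12 / (rhoc * dT)
Vr = 1756.7 * 1e12 / (2022.1 * 194.71)
Vr = 4.4618e+09 m^3


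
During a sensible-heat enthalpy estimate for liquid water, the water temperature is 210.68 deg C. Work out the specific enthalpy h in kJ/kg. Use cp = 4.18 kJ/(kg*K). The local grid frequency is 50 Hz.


h = cp * T
h = 4.18 * 210.68
h = 880.64 kJ/kg


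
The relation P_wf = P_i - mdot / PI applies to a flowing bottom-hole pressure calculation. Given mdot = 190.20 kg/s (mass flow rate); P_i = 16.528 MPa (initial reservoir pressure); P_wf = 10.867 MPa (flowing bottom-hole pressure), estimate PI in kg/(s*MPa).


PI = mdot / (P_i - P_wf)
PI = 190.20 / (16.528 - 10.867)
PI = 33.598 kg/(s*MPa)


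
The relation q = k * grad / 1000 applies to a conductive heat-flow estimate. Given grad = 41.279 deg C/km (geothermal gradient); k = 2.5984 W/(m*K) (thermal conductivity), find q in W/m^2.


q = k * grad / 1000
q = 2.5984 * 41.279 / 1000
q = 0.10726 W/m^2


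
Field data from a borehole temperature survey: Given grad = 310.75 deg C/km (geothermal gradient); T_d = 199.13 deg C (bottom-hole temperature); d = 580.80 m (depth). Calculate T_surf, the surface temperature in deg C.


T_surf = T_d - grad * d / 1000
T_surf = 199.13 - 310.75 * 580.80 / 1000
T_surf = 18.646 deg C


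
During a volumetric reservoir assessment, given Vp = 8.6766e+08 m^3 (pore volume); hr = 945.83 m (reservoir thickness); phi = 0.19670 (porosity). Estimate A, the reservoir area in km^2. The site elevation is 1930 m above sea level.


A = Vp / (1e6 * hr * phi)
A = 8.6766e+08 / (1e6 * 945.83 * 0.19670)
A = 4.6637 km^2


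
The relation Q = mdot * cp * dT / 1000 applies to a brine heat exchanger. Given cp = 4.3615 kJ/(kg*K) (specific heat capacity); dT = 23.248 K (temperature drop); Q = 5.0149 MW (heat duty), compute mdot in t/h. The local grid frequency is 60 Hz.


mdot = Q * 1000 / (cp * dT)
mdot = 5.0149 * 1000 / (4.3615 * 23.248)
mdot = 49.45848 kg/s
Convert: 49.45848 kg/s * 3.6 = 178.05 t/h
mdot = 178.05 t/h


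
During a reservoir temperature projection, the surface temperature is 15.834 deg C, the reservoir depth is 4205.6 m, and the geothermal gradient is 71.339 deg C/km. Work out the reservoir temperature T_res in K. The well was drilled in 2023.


T_res = T_surf + grad * d / 1000
T_res = 15.834 + 71.339 * 4205.6 / 1000
T_res = 315.8573 deg C
Convert to K: 315.8573 + 273.15 = 589.01 K
T_res = 589.01 K


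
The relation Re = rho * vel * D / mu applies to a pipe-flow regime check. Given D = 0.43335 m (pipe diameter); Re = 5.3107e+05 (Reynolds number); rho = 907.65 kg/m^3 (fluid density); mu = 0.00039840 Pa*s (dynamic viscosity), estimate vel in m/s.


vel = Re * mu / (rho * D)
vel = 5.3107e+05 * 0.00039840 / (907.65 * 0.43335)
vel = 0.53792 m/s


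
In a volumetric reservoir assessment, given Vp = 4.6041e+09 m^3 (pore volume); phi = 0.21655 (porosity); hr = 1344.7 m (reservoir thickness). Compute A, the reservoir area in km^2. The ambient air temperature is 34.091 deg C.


A = Vp / (1e6 * hr * phi)
A = 4.6041e+09 / (1e6 * 1344.7 * 0.21655)
A = 15.811 km^2


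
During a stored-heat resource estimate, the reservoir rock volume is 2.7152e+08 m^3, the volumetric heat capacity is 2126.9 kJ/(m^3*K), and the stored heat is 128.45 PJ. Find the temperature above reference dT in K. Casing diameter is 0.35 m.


dT = Q_s * 1e12 / (Vr * rhoc)
dT = 128.45 * 1e12 / (2.7152e+08 * 2126.9)
dT = 222.43 K


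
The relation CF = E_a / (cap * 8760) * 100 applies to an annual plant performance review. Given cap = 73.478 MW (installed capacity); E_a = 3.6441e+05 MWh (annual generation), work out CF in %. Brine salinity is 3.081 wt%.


CF = E_a / (cap * 8760) * 100
CF = 3.6441e+05 / (73.478 * 8760) * 100
CF = 56.615 %


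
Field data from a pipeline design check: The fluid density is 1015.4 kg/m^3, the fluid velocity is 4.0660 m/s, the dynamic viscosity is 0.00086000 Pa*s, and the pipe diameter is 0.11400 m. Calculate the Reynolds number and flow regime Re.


Step 1: Re = rho*vel*D/mu = 1015.4*4.066*0.114/0.00086 = 5.4728e+05
Step 2: Re = 5.4728e+05 > 4000, so flow is turbulent.
Re = 5.4728e+05 (turbulent)


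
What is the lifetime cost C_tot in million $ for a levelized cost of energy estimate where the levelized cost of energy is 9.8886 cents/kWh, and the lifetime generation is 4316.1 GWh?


C_tot = LCOE / 100 * E_tot
C_tot = 9.8886 / 100 * 4316.1
C_tot = 426.80 million $


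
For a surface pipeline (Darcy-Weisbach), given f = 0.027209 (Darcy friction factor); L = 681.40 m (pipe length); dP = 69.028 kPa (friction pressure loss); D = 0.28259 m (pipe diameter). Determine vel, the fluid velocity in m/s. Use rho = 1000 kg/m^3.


vel = sqrt(dP*1000*2*D / (f*L*rho))
vel = sqrt(69.028*1000*2*0.28259 / (0.027209*681.40*1000))
vel = 1.4506 m/s


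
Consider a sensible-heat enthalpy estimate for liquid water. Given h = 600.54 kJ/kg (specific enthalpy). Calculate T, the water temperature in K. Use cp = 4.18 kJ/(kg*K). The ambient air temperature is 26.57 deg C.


T = h / cp
T = 600.54 / 4.18
T = 143.6699 deg C
Convert to K: 143.6699 + 273.15 = 416.82 K
T = 416.82 K


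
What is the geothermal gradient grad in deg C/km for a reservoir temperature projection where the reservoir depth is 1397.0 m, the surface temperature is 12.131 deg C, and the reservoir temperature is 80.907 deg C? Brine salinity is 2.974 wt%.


grad = (T_res - T_surf) / d * 1000
grad = (80.907 - 12.131) / 1397.0 * 1000
grad = 49.231 deg C/km


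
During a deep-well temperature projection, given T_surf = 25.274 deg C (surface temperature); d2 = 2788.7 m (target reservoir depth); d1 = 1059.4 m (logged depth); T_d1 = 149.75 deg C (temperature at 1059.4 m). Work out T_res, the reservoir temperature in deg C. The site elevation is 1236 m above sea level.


Step 1: grad = (T_d1 - T_surf)/d1 * 1000 = (149.75 - 25.274)/1059.4 * 1000 = 117.4967 deg C/km
Step 2: T_res = T_surf + grad*d2/1000 = 25.274 + 117.4967*2788.7/1000 = 352.94 deg C
T_res = 352.94 deg C


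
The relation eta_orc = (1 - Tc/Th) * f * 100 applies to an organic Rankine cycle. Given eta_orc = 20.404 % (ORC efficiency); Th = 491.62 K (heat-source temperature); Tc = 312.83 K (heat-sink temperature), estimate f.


f = (eta_orc/100) / (1 - Tc/Th)
f = (20.404/100) / (1 - 312.83/491.62)
f = 0.56105


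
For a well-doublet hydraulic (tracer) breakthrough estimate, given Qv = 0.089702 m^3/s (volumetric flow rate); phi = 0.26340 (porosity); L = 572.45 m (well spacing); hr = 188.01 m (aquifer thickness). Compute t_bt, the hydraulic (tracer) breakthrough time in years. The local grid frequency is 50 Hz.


t_bt = pi * hr * phi * L^2 / (3 * Qv) / (365.25*86400)
t_bt = pi * 188.01 * 0.26340 * 572.45^2 / (3 * 0.089702) / (365.25*86400)
t_bt = 6.0034 years


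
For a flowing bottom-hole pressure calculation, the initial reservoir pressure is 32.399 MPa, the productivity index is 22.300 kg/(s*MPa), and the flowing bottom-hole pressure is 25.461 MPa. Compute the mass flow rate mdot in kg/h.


mdot = (P_i - P_wf) * PI
mdot = (32.399 - 25.461) * 22.300
mdot = 154.7174 kg/s
Convert: 154.7174 kg/s * 3600.0 = 5.5698e+05 kg/h
mdot = 5.5698e+05 kg/h


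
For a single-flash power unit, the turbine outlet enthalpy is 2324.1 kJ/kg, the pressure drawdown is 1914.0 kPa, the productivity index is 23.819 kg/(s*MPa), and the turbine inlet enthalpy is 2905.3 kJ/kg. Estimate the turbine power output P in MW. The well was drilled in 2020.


Step 1: mdot = PI * dP / 1000 = 23.819 * 1914.0 / 1000 = 45.58957 kg/s
Step 2: P = mdot*(h_in - h_out)/1000 = 45.58957*(2905.3 - 2324.1)/1000 = 26.497 MW
P = 26.497 MW


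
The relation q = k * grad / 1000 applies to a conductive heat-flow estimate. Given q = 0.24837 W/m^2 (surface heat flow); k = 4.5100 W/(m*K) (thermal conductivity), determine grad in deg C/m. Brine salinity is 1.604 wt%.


grad = q * 1000 / k
grad = 0.24837 * 1000 / 4.5100
grad = 55.07095 deg C/km
Convert: 55.07095 deg C/km * 0.001 = 0.055071 deg C/m
grad = 0.055071 deg C/m


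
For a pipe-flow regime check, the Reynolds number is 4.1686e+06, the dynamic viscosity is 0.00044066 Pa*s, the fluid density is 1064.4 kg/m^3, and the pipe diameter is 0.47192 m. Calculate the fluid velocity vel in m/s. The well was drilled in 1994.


vel = Re * mu / (rho * D)
vel = 4.1686e+06 * 0.00044066 / (1064.4 * 0.47192)
vel = 3.6570 m/s


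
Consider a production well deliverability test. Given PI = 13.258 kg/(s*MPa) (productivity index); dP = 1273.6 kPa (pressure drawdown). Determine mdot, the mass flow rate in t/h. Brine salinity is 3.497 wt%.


mdot = PI * dP / 1000
mdot = 13.258 * 1273.6 / 1000
mdot = 16.88539 kg/s
Convert: 16.88539 kg/s * 3.6 = 60.787 t/h
mdot = 60.787 t/h


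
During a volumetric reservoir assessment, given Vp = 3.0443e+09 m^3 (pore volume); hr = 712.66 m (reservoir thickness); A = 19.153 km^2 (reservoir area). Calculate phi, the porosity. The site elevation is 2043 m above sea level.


phi = Vp / (A * 1e6 * hr)
phi = 3.0443e+09 / (19.153 * 1e6 * 712.66)
phi = 0.22303


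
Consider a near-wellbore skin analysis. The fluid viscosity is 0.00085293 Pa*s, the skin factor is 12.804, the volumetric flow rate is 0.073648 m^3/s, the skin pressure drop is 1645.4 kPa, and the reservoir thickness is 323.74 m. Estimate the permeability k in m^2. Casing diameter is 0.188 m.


k = S*q*mu / (2*pi*dP_s*1000*hr)
k = 12.804*0.073648*0.00085293 / (2*pi*1645.4*1000*323.74)
k = 2.4031e-13 m^2


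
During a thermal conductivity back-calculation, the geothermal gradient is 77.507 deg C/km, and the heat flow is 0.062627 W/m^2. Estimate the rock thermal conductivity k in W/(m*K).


k = q / (grad / 1000)
k = 0.062627 / (77.507 / 1000)
k = 0.80802 W/(m*K)


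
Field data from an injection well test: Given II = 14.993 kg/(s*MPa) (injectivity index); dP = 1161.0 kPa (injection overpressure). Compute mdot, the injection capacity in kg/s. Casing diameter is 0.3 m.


mdot = II * dP / 1000
mdot = 14.993 * 1161.0 / 1000
mdot = 17.407 kg/s


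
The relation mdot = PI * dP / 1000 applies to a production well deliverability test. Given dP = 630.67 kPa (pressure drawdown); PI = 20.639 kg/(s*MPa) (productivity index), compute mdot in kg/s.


mdot = PI * dP / 1000
mdot = 20.639 * 630.67 / 1000
mdot = 13.016 kg/s


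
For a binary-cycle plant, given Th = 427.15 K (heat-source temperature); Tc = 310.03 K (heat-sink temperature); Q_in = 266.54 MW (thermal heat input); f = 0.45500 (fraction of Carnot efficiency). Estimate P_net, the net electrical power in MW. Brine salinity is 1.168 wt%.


Step 1: eta = (1 - Tc/Th)*f = (1 - 310.03/427.15)*0.455 = 0.1247562
Step 2: P_net = eta * Q_in = 0.1247562 * 266.54 = 33.253 MW
P_net = 33.253 MW


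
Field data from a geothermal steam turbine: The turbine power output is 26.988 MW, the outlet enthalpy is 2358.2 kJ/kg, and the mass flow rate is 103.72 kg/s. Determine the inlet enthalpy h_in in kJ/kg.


h_in = h_out + P * 1000 / mdot
h_in = 2358.2 + 26.988 * 1000 / 103.72
h_in = 2618.4 kJ/kg
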